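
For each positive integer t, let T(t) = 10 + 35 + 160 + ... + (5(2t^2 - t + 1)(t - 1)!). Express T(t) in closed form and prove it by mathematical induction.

We claim T(t) = (10t + 5)t! - 5 for all t ≥ 1.
For the base case t = 1: T(1) = 10, and the closed form gives 10. They agree.
For the inductive step, assume it holds for an arbitrary m ≥ 1, so T(m) = (10m + 5)m! - 5.
Then T(m+1) = T(m) + (5(2m^2 + 3m + 2)m!) = ((10m + 5)m! - 5) + (5(2m^2 + 3m + 2)m!).
Simplifying, T(m+1) = (10(m+1) + 5)(m+1)! - 5,
which is the closed form with t = m+1.
By the principle of mathematical induction, the result holds for all t ≥ 1.

T(t) = (10t + 5)t! - 5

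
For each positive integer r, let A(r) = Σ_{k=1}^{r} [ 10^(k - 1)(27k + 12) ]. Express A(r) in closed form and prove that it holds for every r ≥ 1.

We claim A(r) = 10^r(3r + 1) - 1 for all r ≥ 1.
Base step (r = 1): A(1) = 39, and the closed form gives 39. They agree.
For the inductive step, assume it holds for an arbitrary k ≥ 1, so A(k) = 10^k(3k + 1) - 1.
Then A(k+1) = A(k) + (10^k(27k + 39)) = (10^k(3k + 1) - 1) + (10^k(27k + 39)).
Simplifying, A(k+1) = 30·10^k·k + 40·10^k - 1 = 10^(k+1)(3(k+1) + 1) - 1,
which is the closed form with r = k+1.
Hence, by induction on r, the claim holds for every r ≥ 1.

A(r) = 10^r(3r + 1) - 1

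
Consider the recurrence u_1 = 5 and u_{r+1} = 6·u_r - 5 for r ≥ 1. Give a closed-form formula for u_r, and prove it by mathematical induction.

Computing the first terms: u_1 = 5, u_2 = 25, u_3 = 145. This suggests u_r = 4·6^(r - 1) + 1.
For the base case r = 1: the formula gives 5 = 5 = u_1.
Suppose the result is true for r = i, so u_i = 4·6^(i - 1) + 1.
Then u_{i+1} = 6·u_i - 5 = 6·(4·6^(i - 1) + 1) - 5 = 4·6^i + 1 = 4·6^((i+1) - 1) + 1,
which is the claimed formula at r = i+1.
By the principle of mathematical induction, the result holds for all r ≥ 1.

u_r = 4·6^(r - 1) + 1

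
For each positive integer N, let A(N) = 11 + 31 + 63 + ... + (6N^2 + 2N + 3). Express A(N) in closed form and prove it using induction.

We claim A(N) = N(2N^2 + 4N + 5) for all N ≥ 1.
For the base case N = 1: A(1) = 11, and the closed form gives 11. They agree.
Inductive step: suppose the statement holds for some i ≥ 1, so A(i) = i(2i^2 + 4i + 5).
Then A(i+1) = A(i) + (6i^2 + 14i + 11) = (i(2i^2 + 4i + 5)) + (6i^2 + 14i + 11).
Simplifying, A(i+1) = (i + 1)(2i^2 + 8i + 11) = (i+1)(2(i+1)^2 + 4(i+1) + 5),
which is the closed form with N = i+1.
Hence, by induction on N, the claim holds for every N ≥ 1.

A(N) = N(2N^2 + 4N + 5)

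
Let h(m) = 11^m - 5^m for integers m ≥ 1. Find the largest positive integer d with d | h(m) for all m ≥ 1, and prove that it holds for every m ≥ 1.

d = 6

Computing the first values: h(1) = 6 and h(2) = 96; gcd(6, 96) = 6, so d ≤ 6.
We prove 6 | 11^m - 5^m for all m ≥ 1 by induction on m.
When m = 1: h(1) = 6 = 6·(1), so 6 | h(1).
Suppose the result is true for m = k, i.e. 6 | h(k). Then
11^{k+1} − 5^{k+1} = 11·11^k − 5·5^k = 11·(11^k − 5^k) + (6)·5^k. The first term is divisible by 6 by the inductive hypothesis, and the second term (6)·5^k is divisible by 6 since 6 | 6. Hence 6 | h(k+1).
This completes the induction.
Therefore the largest such d is 6.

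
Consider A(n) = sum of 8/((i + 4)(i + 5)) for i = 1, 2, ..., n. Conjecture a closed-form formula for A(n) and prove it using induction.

We claim A(n) = 8n/(5(n + 5)) for all n ≥ 1.
Base case (n = 1): A(1) = 4/15, and the closed form gives 4/15. They agree.
For the inductive step, assume it holds for an arbitrary i ≥ 1, so A(i) = 8i/(5(i + 5)).
Then A(i+1) = A(i) + (8/((i + 5)(i + 6))) = (8i/(5(i + 5))) + (8/((i + 5)(i + 6))).
Simplifying, A(i+1) = 8(i + 1)/(5(i + 6)) = 8(i+1)/(5((i+1) + 5)),
which is the closed form with n = i+1.
By induction, the statement is established for all n ≥ 1.

A(n) = 8n/(5(n + 5))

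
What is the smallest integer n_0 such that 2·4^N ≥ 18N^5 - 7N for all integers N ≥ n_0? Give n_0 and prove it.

n_0 = 10

At N = 9: 524288 < 1062819, so the inequality fails and n_0 ≥ 10. We prove 2·4^N ≥ 18N^5 - 7N for all N ≥ 10.
Base case (N = 10): 2·4^N = 2097152 and 18N^5 - 7N = 1799930, so 2097152 ≥ 1799930.
For the inductive step, assume it holds for an arbitrary p ≥ 10, so 2·4^p ≥ 18p^5 - 7p.
Then 2·4^(p + 1) = 4·(2·4^p) ≥ 4·(18p^5 - 7p).
Also, for p ≥ 10 we have 4·(18p^5 - 7p) ≥ 18(p+1)^5 - 7(p+1), since 4·(18p^5 - 7p) − (18(p+1)^5 - 7(p+1)) = 54p^5 - 90p^4 - 180p^3 - 180p^2 - 111p - 11, which is nonnegative for all p ≥ 10.
Combining, 2·4^(p + 1) ≥ 18(p+1)^5 - 7(p+1).
By induction, the statement is established for all N ≥ 10.
Hence the smallest such n_0 is 10.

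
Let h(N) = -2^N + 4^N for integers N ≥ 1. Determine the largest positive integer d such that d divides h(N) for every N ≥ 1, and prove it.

d = 2

Computing the first values: h(1) = 2 and h(2) = 12; gcd(2, 12) = 2, so d ≤ 2.
We prove 2 | -2^N + 4^N for all N ≥ 1 by induction on N.
Base case (N = 1): h(1) = 2 = 2·(1), so 2 | h(1).
Suppose the result is true for N = j, i.e. 2 | h(j). Then
4^{j+1} − 2^{j+1} = 4·4^j − 2·2^j = 4·(4^j − 2^j) + (2)·2^j. The first term is divisible by 2 by the inductive hypothesis, and the second term (2)·2^j is divisible by 2 since 2 | 2. Hence 2 | h(j+1).
Hence, by induction on N, the claim holds for every N ≥ 1.
Therefore the largest such d is 2.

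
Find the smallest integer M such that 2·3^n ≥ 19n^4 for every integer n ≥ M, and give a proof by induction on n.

M = 11

At n = 10: 118098 < 190000, so the inequality fails and M ≥ 11. We prove 2·3^n ≥ 19n^4 for all n ≥ 11.
Base case (n = 11): 2·3^n = 354294 and 19n^4 = 278179, so 354294 ≥ 278179.
For the inductive step, assume it holds for an arbitrary k ≥ 11, so 2·3^k ≥ 19k^4.
Then 2·3^(k + 1) = 3·(2·3^k) ≥ 3·(19k^4).
Also, for k ≥ 11 we have 3·(19k^4) ≥ 19(k+1)^4, since 3 ≥ (1 + 1/k)^4 for all k ≥ 11.
Combining, 2·3^(k + 1) ≥ 19(k+1)^4.
By the principle of mathematical induction, the result holds for all n ≥ 11.
Hence the smallest such M is 11.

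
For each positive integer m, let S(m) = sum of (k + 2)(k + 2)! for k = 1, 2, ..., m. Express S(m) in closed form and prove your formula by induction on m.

S(m) = (m + 3)! - 6

We claim S(m) = (m + 3)! - 6 for all m ≥ 1.
Base case (m = 1): S(1) = 18, and the closed form gives 18. They agree.
For the inductive step, assume it holds for an arbitrary k ≥ 1, so S(k) = (k + 3)! - 6.
Then S(k+1) = S(k) + ((k + 3)(k + 3)!) = ((k + 3)! - 6) + ((k + 3)(k + 3)!).
Simplifying, S(k+1) = ((k+1) + 3)! - 6,
which is the closed form with m = k+1.
This completes the induction.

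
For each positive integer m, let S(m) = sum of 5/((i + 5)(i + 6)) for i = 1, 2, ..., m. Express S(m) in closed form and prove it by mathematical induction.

We claim S(m) = 5m/(6(m + 6)) for all m ≥ 1.
When m = 1: S(1) = 5/42, and the closed form gives 5/42. They agree.
Inductive step: assume the claim holds for m = i, so S(i) = 5i/(6(i + 6)).
Then S(i+1) = S(i) + (5/((i + 6)(i + 7))) = (5i/(6(i + 6))) + (5/((i + 6)(i + 7))).
Simplifying, S(i+1) = 5(i + 1)/(6(i + 7)) = 5(i+1)/(6((i+1) + 6)),
which is the closed form with m = i+1.
By induction, the statement is established for all m ≥ 1.

S(m) = 5m/(6(m + 6))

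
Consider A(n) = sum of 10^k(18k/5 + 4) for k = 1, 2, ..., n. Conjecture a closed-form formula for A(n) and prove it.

A(n) = 4·10^n(n + 1) - 4

We claim A(n) = 4·10^n(n + 1) - 4 for all n ≥ 1.
For the base case n = 1: A(1) = 76, and the closed form gives 76. They agree.
Suppose the result is true for n = k, so A(k) = 4·10^k(k + 1) - 4.
Then A(k+1) = A(k) + (10^k(36k + 76)) = (4·10^k(k + 1) - 4) + (10^k(36k + 76)).
Simplifying, A(k+1) = 40·10^k·k + 80·10^k - 4 = 4·10^(k+1)((k+1) + 1) - 4,
which is the closed form with n = k+1.
By the principle of mathematical induction, the result holds for all n ≥ 1.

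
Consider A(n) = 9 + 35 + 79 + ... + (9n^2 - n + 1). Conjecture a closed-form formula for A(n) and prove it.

We claim A(n) = n(3n^2 + 4n + 2) for all n ≥ 1.
For the base case n = 1: A(1) = 9, and the closed form gives 9. They agree.
Suppose the result is true for n = k, so A(k) = k(3k^2 + 4k + 2).
Then A(k+1) = A(k) + (-k + 9(k + 1)^2) = (k(3k^2 + 4k + 2)) + (-k + 9(k + 1)^2).
Simplifying, A(k+1) = (k + 1)(3k^2 + 10k + 9) = (k+1)(3(k+1)^2 + 4(k+1) + 2),
which is the closed form with n = k+1.
This completes the induction.

A(n) = n(3n^2 + 4n + 2)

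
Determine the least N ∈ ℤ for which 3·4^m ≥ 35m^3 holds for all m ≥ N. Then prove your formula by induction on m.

At m = 5: 3072 < 4375, so the inequality fails and N ≥ 6. We prove 3·4^m ≥ 35m^3 for all m ≥ 6.
Base case (m = 6): 3·4^m = 12288 and 35m^3 = 7560, so 12288 ≥ 7560.
Suppose the result is true for m = r, so 3·4^r ≥ 35r^3.
Then 3·4^(r + 1) = 4·(3·4^r) ≥ 4·(35r^3).
Also, for r ≥ 6 we have 4·(35r^3) ≥ 35(r+1)^3, since 4 ≥ (1 + 1/r)^3 for all r ≥ 6.
Combining, 3·4^(r + 1) ≥ 35(r+1)^3.
By the principle of mathematical induction, the result holds for all m ≥ 6.
Hence the smallest such N is 6.

N = 6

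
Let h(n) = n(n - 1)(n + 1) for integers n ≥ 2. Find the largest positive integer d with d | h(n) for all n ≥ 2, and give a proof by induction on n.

d = 6

Computing the first values: h(2) = 6 and h(3) = 24; gcd(6, 24) = 6, so d ≤ 6.
We prove 6 | n(n - 1)(n + 1) for all n ≥ 2 by induction on n.
For the base case n = 2: h(2) = 6 = 6·(1), so 6 | h(2).
Suppose the result is true for n = p, i.e. 6 | h(p). Then
h(p+1) − h(p) = p·(p+1)·(p+2) − (p-1)·p·(p+1) = p·(p+1)·[(p+2) − (p-1)] = 3·p·(p+1). The product of 2 consecutive integers is divisible by (2)! = 2, so h(p+1) − h(p) is divisible by 3·2 = 6. By the inductive hypothesis 6 | h(p), hence 6 | h(p+1).
This completes the induction.
Therefore the largest such d is 6.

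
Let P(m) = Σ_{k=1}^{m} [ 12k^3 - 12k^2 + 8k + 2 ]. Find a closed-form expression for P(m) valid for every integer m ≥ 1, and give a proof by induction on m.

We claim P(m) = m(3m^3 + 2m^2 + m + 4) for all m ≥ 1.
When m = 1: P(1) = 10, and the closed form gives 10. They agree.
Inductive step: suppose the statement holds for some k ≥ 1, so P(k) = k(3k^3 + 2k^2 + k + 4).
Then P(k+1) = P(k) + (12k^3 + 24k^2 + 20k + 10) = (k(3k^3 + 2k^2 + k + 4)) + (12k^3 + 24k^2 + 20k + 10).
Simplifying, P(k+1) = (k + 1)(3k^3 + 11k^2 + 14k + 10) = (k+1)(3(k+1)^3 + 2(k+1)^2 + (k+1) + 4),
which is the closed form with m = k+1.
By the principle of mathematical induction, the result holds for all m ≥ 1.

P(m) = m(3m^3 + 2m^2 + m + 4)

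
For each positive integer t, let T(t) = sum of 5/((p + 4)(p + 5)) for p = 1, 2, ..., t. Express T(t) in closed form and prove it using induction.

We claim T(t) = t/(t + 5) for all t ≥ 1.
Base case (t = 1): T(1) = 1/6, and the closed form gives 1/6. They agree.
Inductive step: suppose the statement holds for some p ≥ 1, so T(p) = p/(p + 5).
Then T(p+1) = T(p) + (5/((p + 5)(p + 6))) = (p/(p + 5)) + (5/((p + 5)(p + 6))).
Simplifying, T(p+1) = (p + 1)/(p + 6) = (p+1)/((p+1) + 5),
which is the closed form with t = p+1.
Hence, by induction on t, the claim holds for every t ≥ 1.

T(t) = t/(t + 5)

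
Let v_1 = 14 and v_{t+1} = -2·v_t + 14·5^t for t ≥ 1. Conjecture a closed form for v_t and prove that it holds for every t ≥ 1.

v_t = (-2)^(t + 1) + 2·5^t

Computing the first terms: v_1 = 14, v_2 = 42, v_3 = 266. This suggests v_t = (-2)^(t + 1) + 2·5^t.
Base case (t = 1): the formula gives 14 = 14 = v_1.
Suppose the result is true for t = j, so v_j = (-2)^(j + 1) + 2·5^j.
Then v_{j+1} = -2·v_j + 14·5^j = -2·((-2)^(j + 1) + 2·5^j) + 14·5^j = (-2)^(j + 2) + 2·5^(j + 1) = (-2)^((j+1) + 1) + 2·5^(j+1),
which is the claimed formula at t = j+1.
This completes the induction.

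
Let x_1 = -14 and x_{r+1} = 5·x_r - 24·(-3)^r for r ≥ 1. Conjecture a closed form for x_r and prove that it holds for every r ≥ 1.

x_r = -(-3)^(r + 1) - 5^r

Computing the first terms: x_1 = -14, x_2 = 2, x_3 = -206. This suggests x_r = -(-3)^(r + 1) - 5^r.
Base case (r = 1): the formula gives -14 = -14 = x_1.
Inductive step: suppose the statement holds for some j ≥ 1, so x_j = -(-3)^(j + 1) - 5^j.
Then x_{j+1} = 5·x_j - 24·(-3)^j = 5·(-(-3)^(j + 1) - 5^j) - 24·(-3)^j = -(-3)^(j + 2) - 5^(j + 1) = -(-3)^((j+1) + 1) - 5^(j+1),
which is the claimed formula at r = j+1.
Hence, by induction on r, the claim holds for every r ≥ 1.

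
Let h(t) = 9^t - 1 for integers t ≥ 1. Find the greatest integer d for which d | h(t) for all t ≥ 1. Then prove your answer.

d = 8

Computing the first values: h(1) = 8 and h(2) = 80; gcd(8, 80) = 8, so d ≤ 8.
We prove 8 | 9^t - 1 for all t ≥ 1 by induction on t.
For the base case t = 1: h(1) = 8 = 8·(1), so 8 | h(1).
Inductive step: assume the claim holds for t = r, i.e. 8 | h(r). Then
9^{r+1} − 1^{r+1} = 9·9^r − 1·1^r = 9·(9^r − 1^r) + (8)·1^r. The first term is divisible by 8 by the inductive hypothesis, and the second term (8)·1^r is divisible by 8 since 8 | 8. Hence 8 | h(r+1).
By the principle of mathematical induction, the result holds for all t ≥ 1.
Therefore the largest such d is 8.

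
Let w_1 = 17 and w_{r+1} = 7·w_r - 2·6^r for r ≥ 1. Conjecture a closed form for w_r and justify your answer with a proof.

w_r = 2·6^r + 5·7^(r - 1)

Computing the first terms: w_1 = 17, w_2 = 107, w_3 = 677. This suggests w_r = 2·6^r + 5·7^(r - 1).
Base step (r = 1): the formula gives 17 = 17 = w_1.
Suppose the result is true for r = m, so w_m = 2·6^m + 5·7^(m - 1).
Then w_{m+1} = 7·w_m - 2·6^m = 7·(2·6^m + 5·7^(m - 1)) - 2·6^m = 2·6^(m + 1) + 5·7^m = 2·6^(m+1) + 5·7^((m+1) - 1),
which is the claimed formula at r = m+1.
By induction, the statement is established for all r ≥ 1.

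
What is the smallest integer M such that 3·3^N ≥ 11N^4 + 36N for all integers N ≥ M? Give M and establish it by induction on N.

At N = 9: 59049 < 72495, so the inequality fails and M ≥ 10. We prove 3·3^N ≥ 11N^4 + 36N for all N ≥ 10.
For the base case N = 10: 3·3^N = 177147 and 11N^4 + 36N = 110360, so 177147 ≥ 110360.
Inductive step: suppose the statement holds for some i ≥ 10, so 3·3^i ≥ 11i^4 + 36i.
Then 3·3^(i + 1) = 3·(3·3^i) ≥ 3·(11i^4 + 36i).
Also, for i ≥ 10 we have 3·(11i^4 + 36i) ≥ 11(i+1)^4 + 36(i+1), since 3·(11i^4 + 36i) − (11(i+1)^4 + 36(i+1)) = 22i^4 - 44i^3 - 66i^2 + 28i - 47, which is nonnegative for all i ≥ 10.
Combining, 3·3^(i + 1) ≥ 11(i+1)^4 + 36(i+1).
By induction, the statement is established for all N ≥ 10.
Hence the smallest such M is 10.

M = 10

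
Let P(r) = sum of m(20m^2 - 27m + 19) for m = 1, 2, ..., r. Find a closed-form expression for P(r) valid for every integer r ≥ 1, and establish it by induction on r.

P(r) = r(r + 1)(5r^2 - 4r + 5)

We claim P(r) = r(r + 1)(5r^2 - 4r + 5) for all r ≥ 1.
Base case (r = 1): P(1) = 12, and the closed form gives 12. They agree.
Inductive step: assume the claim holds for r = m, so P(m) = m(5m^3 + m^2 + m + 5).
Then P(m+1) = P(m) + (20m^3 + 33m^2 + 25m + 12) = (m(5m^3 + m^2 + m + 5)) + (20m^3 + 33m^2 + 25m + 12).
Simplifying, P(m+1) = (m + 1)(m + 2)(5m^2 + 6m + 6) = (m+1)((m+1) + 1)(5(m+1)^2 - 4(m+1) + 5),
which is the closed form with r = m+1.
By induction, the statement is established for all r ≥ 1.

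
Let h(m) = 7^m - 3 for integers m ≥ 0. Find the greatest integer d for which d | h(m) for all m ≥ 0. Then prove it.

Computing the first values: h(0) = -2 and h(1) = 4; gcd(-2, 4) = 2, so d ≤ 2.
We prove 2 | 7^m - 3 for all m ≥ 0 by induction on m.
For the base case m = 0: h(0) = -2 = 2·(-1), so 2 | h(0).
Suppose the result is true for m = j, i.e. 2 | h(j). Then
h(j+1) = 7^(j+1) - 3 = 7·(7^j - 3) + 18 = 7·h(j) + 18. The first term is divisible by 2 by the inductive hypothesis, and 18 is divisible by 2. Hence 2 | h(j+1).
Hence, by induction on m, the claim holds for every m ≥ 0.
Therefore the largest such d is 2.

d = 2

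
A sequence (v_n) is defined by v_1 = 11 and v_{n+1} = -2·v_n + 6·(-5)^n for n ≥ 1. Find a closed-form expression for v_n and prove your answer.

v_n = (-2)^(n - 1) - 2(-5)^n

Computing the first terms: v_1 = 11, v_2 = -52, v_3 = 254. This suggests v_n = (-2)^(n - 1) - 2(-5)^n.
For the base case n = 1: the formula gives 11 = 11 = v_1.
Inductive step: suppose the statement holds for some i ≥ 1, so v_i = (-2)^(i - 1) - 2(-5)^i.
Then v_{i+1} = -2·v_i + 6·(-5)^i = -2·((-2)^(i - 1) - 2(-5)^i) + 6·(-5)^i = (-2)^i - 2(-5)^(i + 1) = (-2)^((i+1) - 1) - 2(-5)^(i+1),
which is the claimed formula at n = i+1.
This completes the induction.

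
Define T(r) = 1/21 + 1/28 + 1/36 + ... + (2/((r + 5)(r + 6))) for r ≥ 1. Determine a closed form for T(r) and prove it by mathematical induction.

T(r) = r/(3(r + 6))

We claim T(r) = r/(3(r + 6)) for all r ≥ 1.
When r = 1: T(1) = 1/21, and the closed form gives 1/21. They agree.
Suppose the result is true for r = p, so T(p) = p/(3(p + 6)).
Then T(p+1) = T(p) + (2/((p + 6)(p + 7))) = (p/(3(p + 6))) + (2/((p + 6)(p + 7))).
Simplifying, T(p+1) = (p + 1)/(3(p + 7)) = (p+1)/(3((p+1) + 6)),
which is the closed form with r = p+1.
By induction, the statement is established for all r ≥ 1.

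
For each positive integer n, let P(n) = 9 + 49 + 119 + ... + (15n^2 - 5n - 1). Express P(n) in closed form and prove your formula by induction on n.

We claim P(n) = n(5n^2 + 5n - 1) for all n ≥ 1.
When n = 1: P(1) = 9, and the closed form gives 9. They agree.
For the inductive step, assume it holds for an arbitrary k ≥ 1, so P(k) = k(5k^2 + 5k - 1).
Then P(k+1) = P(k) + (15k^2 + 25k + 9) = (k(5k^2 + 5k - 1)) + (15k^2 + 25k + 9).
Simplifying, P(k+1) = (k + 1)(5k^2 + 15k + 9) = (k+1)(5(k+1)^2 + 5(k+1) - 1),
which is the closed form with n = k+1.
This completes the induction.

P(n) = n(5n^2 + 5n - 1)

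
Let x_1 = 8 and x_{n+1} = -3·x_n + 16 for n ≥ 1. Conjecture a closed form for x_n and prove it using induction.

x_n = 4(-3)^(n - 1) + 4

Computing the first terms: x_1 = 8, x_2 = -8, x_3 = 40. This suggests x_n = 4(-3)^(n - 1) + 4.
Base case (n = 1): the formula gives 8 = 8 = x_1.
Inductive step: assume the claim holds for n = k, so x_k = 4(-3)^(k - 1) + 4.
Then x_{k+1} = -3·x_k + 16 = -3·(4(-3)^(k - 1) + 4) + 16 = 4(-3)^k + 4 = 4(-3)^((k+1) - 1) + 4,
which is the claimed formula at n = k+1.
By the principle of mathematical induction, the result holds for all n ≥ 1.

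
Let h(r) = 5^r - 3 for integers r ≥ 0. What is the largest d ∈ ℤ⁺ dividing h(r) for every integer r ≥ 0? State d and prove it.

Computing the first values: h(0) = -2 and h(1) = 2; gcd(-2, 2) = 2, so d ≤ 2.
We prove 2 | 5^r - 3 for all r ≥ 0 by induction on r.
When r = 0: h(0) = -2 = 2·(-1), so 2 | h(0).
For the inductive step, assume it holds for an arbitrary k ≥ 0, i.e. 2 | h(k). Then
h(k+1) = 5^(k+1) - 3 = 5·(5^k - 3) + 12 = 5·h(k) + 12. The first term is divisible by 2 by the inductive hypothesis, and 12 is divisible by 2. Hence 2 | h(k+1).
This completes the induction.
Therefore the largest such d is 2.

d = 2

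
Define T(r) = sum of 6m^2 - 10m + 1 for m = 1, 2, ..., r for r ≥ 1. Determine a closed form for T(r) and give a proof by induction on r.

T(r) = r(2r^2 - 2r - 3)

We claim T(r) = r(2r^2 - 2r - 3) for all r ≥ 1.
Base step (r = 1): T(1) = -3, and the closed form gives -3. They agree.
Inductive step: suppose the statement holds for some m ≥ 1, so T(m) = m(2m^2 - 2m - 3).
Then T(m+1) = T(m) + (6m^2 + 2m - 3) = (m(2m^2 - 2m - 3)) + (6m^2 + 2m - 3).
Simplifying, T(m+1) = (m + 1)(2m^2 + 2m - 3) = (m+1)(2(m+1)^2 - 2(m+1) - 3),
which is the closed form with r = m+1.
This completes the induction.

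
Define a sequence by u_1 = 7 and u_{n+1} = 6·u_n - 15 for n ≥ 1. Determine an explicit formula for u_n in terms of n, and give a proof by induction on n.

u_n = 4·6^(n - 1) + 3

Computing the first terms: u_1 = 7, u_2 = 27, u_3 = 147. This suggests u_n = 4·6^(n - 1) + 3.
For the base case n = 1: the formula gives 7 = 7 = u_1.
Inductive step: suppose the statement holds for some m ≥ 1, so u_m = 4·6^(m - 1) + 3.
Then u_{m+1} = 6·u_m - 15 = 6·(4·6^(m - 1) + 3) - 15 = 4·6^m + 3 = 4·6^((m+1) - 1) + 3,
which is the claimed formula at n = m+1.
By the principle of mathematical induction, the result holds for all n ≥ 1.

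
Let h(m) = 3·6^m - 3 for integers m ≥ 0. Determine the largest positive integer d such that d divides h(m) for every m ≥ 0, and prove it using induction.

d = 15

Computing the first values: h(0) = 0 and h(1) = 15; gcd(0, 15) = 15, so d ≤ 15.
We prove 15 | 3·6^m - 3 for all m ≥ 0 by induction on m.
When m = 0: h(0) = 0 = 15·(0), so 15 | h(0).
Suppose the result is true for m = k, i.e. 15 | h(k). Then
h(k+1) = 3·6^(k+1) - 3 = 6·(3·6^k - 3) + 15 = 6·h(k) + 15. The first term is divisible by 15 by the inductive hypothesis, and 15 is divisible by 15. Hence 15 | h(k+1).
By the principle of mathematical induction, the result holds for all m ≥ 0.
Therefore the largest such d is 15.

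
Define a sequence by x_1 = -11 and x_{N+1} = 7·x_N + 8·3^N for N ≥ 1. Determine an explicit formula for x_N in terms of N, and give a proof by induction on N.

x_N = -2·3^N - 5·7^(N - 1)

Computing the first terms: x_1 = -11, x_2 = -53, x_3 = -299. This suggests x_N = -2·3^N - 5·7^(N - 1).
Base case (N = 1): the formula gives -11 = -11 = x_1.
Inductive step: suppose the statement holds for some p ≥ 1, so x_p = -2·3^p - 5·7^(p - 1).
Then x_{p+1} = 7·x_p + 8·3^p = 7·(-2·3^p - 5·7^(p - 1)) + 8·3^p = -2·3^(p + 1) - 5·7^p = -2·3^(p+1) - 5·7^((p+1) - 1),
which is the claimed formula at N = p+1.
By induction, the statement is established for all N ≥ 1.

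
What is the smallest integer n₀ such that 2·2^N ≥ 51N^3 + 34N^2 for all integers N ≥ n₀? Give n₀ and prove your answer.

At N = 16: 131072 < 217600, so the inequality fails and n₀ ≥ 17. We prove 2·2^N ≥ 51N^3 + 34N^2 for all N ≥ 17.
When N = 17: 2·2^N = 262144 and 51N^3 + 34N^2 = 260389, so 262144 ≥ 260389.
Inductive step: assume the claim holds for N = j, so 2·2^j ≥ 51j^3 + 34j^2.
Then 2·2^(j + 1) = 2·(2·2^j) ≥ 2·(51j^3 + 34j^2).
Also, for j ≥ 17 we have 2·(51j^3 + 34j^2) ≥ 51(j+1)^3 + 34(j+1)^2, since 2·(51j^3 + 34j^2) − (51(j+1)^3 + 34(j+1)^2) = 51j^3 - 119j^2 - 221j - 85, which is nonnegative for all j ≥ 17.
Combining, 2·2^(j + 1) ≥ 51(j+1)^3 + 34(j+1)^2.
By induction, the statement is established for all N ≥ 17.
Hence the smallest such n₀ is 17.

n₀ = 17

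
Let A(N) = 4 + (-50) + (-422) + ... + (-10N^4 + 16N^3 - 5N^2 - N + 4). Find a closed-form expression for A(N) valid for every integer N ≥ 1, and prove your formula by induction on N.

We claim A(N) = -N(2N^4 + N^3 - 3N^2 - N - 3) for all N ≥ 1.
When N = 1: A(1) = 4, and the closed form gives 4. They agree.
Inductive step: suppose the statement holds for some m ≥ 1, so A(m) = m(-2m^4 - m^3 + 3m^2 + m + 3).
Then A(m+1) = A(m) + (-10m^4 - 24m^3 - 17m^2 - 3m + 4) = (m(-2m^4 - m^3 + 3m^2 + m + 3)) + (-10m^4 - 24m^3 - 17m^2 - 3m + 4).
Simplifying, A(m+1) = -(m + 1)(2m^4 + 9m^3 + 12m^2 + 4m - 4) = -(m+1)(2(m+1)^4 + (m+1)^3 - 3(m+1)^2 - (m+1) - 3),
which is the closed form with N = m+1.
Hence, by induction on N, the claim holds for every N ≥ 1.

A(N) = -N(2N^4 + N^3 - 3N^2 - N - 3)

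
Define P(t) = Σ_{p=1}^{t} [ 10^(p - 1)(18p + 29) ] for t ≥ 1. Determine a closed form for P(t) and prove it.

P(t) = 10^t(2t + 3) - 3

We claim P(t) = 10^t(2t + 3) - 3 for all t ≥ 1.
Base step (t = 1): P(1) = 47, and the closed form gives 47. They agree.
For the inductive step, assume it holds for an arbitrary p ≥ 1, so P(p) = 10^p(2p + 3) - 3.
Then P(p+1) = P(p) + (10^p(18p + 47)) = (10^p(2p + 3) - 3) + (10^p(18p + 47)).
Simplifying, P(p+1) = 20·10^p·p + 50·10^p - 3 = 10^(p+1)(2(p+1) + 3) - 3,
which is the closed form with t = p+1.
Hence, by induction on t, the claim holds for every t ≥ 1.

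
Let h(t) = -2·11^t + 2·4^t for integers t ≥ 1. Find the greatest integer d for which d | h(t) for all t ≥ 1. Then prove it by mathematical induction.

Computing the first values: h(1) = -14 and h(2) = -210; gcd(-14, -210) = 14, so d ≤ 14.
We prove 14 | -2·11^t + 2·4^t for all t ≥ 1 by induction on t.
Base step (t = 1): h(1) = -14 = 14·(-1), so 14 | h(1).
Inductive step: assume the claim holds for t = m, i.e. 14 | h(m). Then
h(m+1) − 11·h(m) = (-2·11^(m+1) + 2·4^(m+1)) − 11·(-2·11^m + 2·4^m) = (2)·4^m·(4 − 11) = (-14)·4^m. Since 14 | h(m) by the inductive hypothesis, 14 | 11·h(m); and 14 | -14 since -14 = 14·-1. Therefore 14 | h(m+1).
By the principle of mathematical induction, the result holds for all t ≥ 1.
Therefore the largest such d is 14.

d = 14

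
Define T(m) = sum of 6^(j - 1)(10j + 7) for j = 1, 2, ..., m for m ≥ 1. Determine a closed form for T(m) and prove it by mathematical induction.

T(m) = 6^m(2m + 1) - 1

We claim T(m) = 6^m(2m + 1) - 1 for all m ≥ 1.
Base step (m = 1): T(1) = 17, and the closed form gives 17. They agree.
Inductive step: assume the claim holds for m = j, so T(j) = 6^j(2j + 1) - 1.
Then T(j+1) = T(j) + (6^j(10j + 17)) = (6^j(2j + 1) - 1) + (6^j(10j + 17)).
Simplifying, T(j+1) = 12·6^j·j + 18·6^j - 1 = 6^(j+1)(2(j+1) + 1) - 1,
which is the closed form with m = j+1.
Hence, by induction on m, the claim holds for every m ≥ 1.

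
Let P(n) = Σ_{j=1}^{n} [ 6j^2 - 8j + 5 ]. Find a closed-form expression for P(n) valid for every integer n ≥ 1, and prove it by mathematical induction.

P(n) = n(2n^2 - n + 2)

We claim P(n) = n(2n^2 - n + 2) for all n ≥ 1.
Base step (n = 1): P(1) = 3, and the closed form gives 3. They agree.
Inductive step: suppose the statement holds for some j ≥ 1, so P(j) = j(2j^2 - j + 2).
Then P(j+1) = P(j) + (6j^2 + 4j + 3) = (j(2j^2 - j + 2)) + (6j^2 + 4j + 3).
Simplifying, P(j+1) = (j + 1)(2j^2 + 3j + 3) = (j+1)(2(j+1)^2 - (j+1) + 2),
which is the closed form with n = j+1.
This completes the induction.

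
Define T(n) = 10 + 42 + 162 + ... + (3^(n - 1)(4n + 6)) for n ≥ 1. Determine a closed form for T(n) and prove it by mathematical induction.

T(n) = 2·3^n(n + 1) - 2

We claim T(n) = 2·3^n(n + 1) - 2 for all n ≥ 1.
When n = 1: T(1) = 10, and the closed form gives 10. They agree.
Suppose the result is true for n = r, so T(r) = 2·3^r(r + 1) - 2.
Then T(r+1) = T(r) + (3^r(4r + 10)) = (2·3^r(r + 1) - 2) + (3^r(4r + 10)).
Simplifying, T(r+1) = 6·3^r·r + 12·3^r - 2 = 2·3^(r+1)((r+1) + 1) - 2,
which is the closed form with n = r+1.
By the principle of mathematical induction, the result holds for all n ≥ 1.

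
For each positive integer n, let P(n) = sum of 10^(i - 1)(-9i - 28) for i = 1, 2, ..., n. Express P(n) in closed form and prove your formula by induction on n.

P(n) = -10^n(n + 3) + 3

We claim P(n) = -10^n(n + 3) + 3 for all n ≥ 1.
When n = 1: P(1) = -37, and the closed form gives -37. They agree.
Suppose the result is true for n = i, so P(i) = -10^i(i + 3) + 3.
Then P(i+1) = P(i) + (10^i(-9i - 37)) = (-10^i(i + 3) + 3) + (10^i(-9i - 37)).
Simplifying, P(i+1) = -10·10^i·i - 40·10^i + 3 = -10^(i+1)((i+1) + 3) + 3,
which is the closed form with n = i+1.
By induction, the statement is established for all n ≥ 1.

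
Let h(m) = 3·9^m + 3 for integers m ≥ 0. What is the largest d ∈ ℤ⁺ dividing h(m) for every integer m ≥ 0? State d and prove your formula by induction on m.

d = 6

Computing the first values: h(0) = 6 and h(1) = 30; gcd(6, 30) = 6, so d ≤ 6.
We prove 6 | 3·9^m + 3 for all m ≥ 0 by induction on m.
Base step (m = 0): h(0) = 6 = 6·(1), so 6 | h(0).
Suppose the result is true for m = k, i.e. 6 | h(k). Then
h(k+1) = 3·9^(k+1) + 3 = 9·(3·9^k + 3) - 24 = 9·h(k) - 24. The first term is divisible by 6 by the inductive hypothesis, and -24 is divisible by 6. Hence 6 | h(k+1).
By the principle of mathematical induction, the result holds for all m ≥ 0.
Therefore the largest such d is 6.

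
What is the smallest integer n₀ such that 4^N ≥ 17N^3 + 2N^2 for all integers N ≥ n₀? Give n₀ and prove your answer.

n₀ = 6

At N = 5: 1024 < 2175, so the inequality fails and n₀ ≥ 6. We prove 4^N ≥ 17N^3 + 2N^2 for all N ≥ 6.
Base step (N = 6): 4^N = 4096 and 17N^3 + 2N^2 = 3744, so 4096 ≥ 3744.
Suppose the result is true for N = k, so 4^k ≥ 17k^3 + 2k^2.
Then 4^(k + 1) = 4·(4^k) ≥ 4·(17k^3 + 2k^2).
Also, for k ≥ 6 we have 4·(17k^3 + 2k^2) ≥ 17(k+1)^3 + 2(k+1)^2, since 4·(17k^3 + 2k^2) − (17(k+1)^3 + 2(k+1)^2) = 51k^3 - 45k^2 - 55k - 19, which is nonnegative for all k ≥ 6.
Combining, 4^(k + 1) ≥ 17(k+1)^3 + 2(k+1)^2.
This completes the induction.
Hence the smallest such n₀ is 6.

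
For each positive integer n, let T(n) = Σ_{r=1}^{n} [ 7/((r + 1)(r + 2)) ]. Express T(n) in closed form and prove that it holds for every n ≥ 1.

T(n) = 7n/(2(n + 2))

We claim T(n) = 7n/(2(n + 2)) for all n ≥ 1.
When n = 1: T(1) = 7/6, and the closed form gives 7/6. They agree.
Inductive step: assume the claim holds for n = r, so T(r) = 7r/(2(r + 2)).
Then T(r+1) = T(r) + (7/((r + 2)(r + 3))) = (7r/(2(r + 2))) + (7/((r + 2)(r + 3))).
Simplifying, T(r+1) = 7(r + 1)/(2(r + 3)) = 7(r+1)/(2((r+1) + 2)),
which is the closed form with n = r+1.
Hence, by induction on n, the claim holds for every n ≥ 1.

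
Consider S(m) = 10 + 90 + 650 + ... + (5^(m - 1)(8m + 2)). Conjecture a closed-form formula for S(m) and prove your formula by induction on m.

S(m) = 2·5^m·m

We claim S(m) = 2·5^m·m for all m ≥ 1.
Base step (m = 1): S(1) = 10, and the closed form gives 10. They agree.
Suppose the result is true for m = p, so S(p) = 2·5^p·p.
Then S(p+1) = S(p) + (5^p(8p + 10)) = (2·5^p·p) + (5^p(8p + 10)).
Simplifying, S(p+1) = 10·5^p(p + 1) = 2·5^(p+1)·(p+1),
which is the closed form with m = p+1.
By induction, the statement is established for all m ≥ 1.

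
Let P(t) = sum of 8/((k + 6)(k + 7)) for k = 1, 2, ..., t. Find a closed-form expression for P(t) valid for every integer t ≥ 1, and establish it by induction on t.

We claim P(t) = 8t/(7(t + 7)) for all t ≥ 1.
For the base case t = 1: P(1) = 1/7, and the closed form gives 1/7. They agree.
Inductive step: assume the claim holds for t = k, so P(k) = 8k/(7(k + 7)).
Then P(k+1) = P(k) + (8/((k + 7)(k + 8))) = (8k/(7(k + 7))) + (8/((k + 7)(k + 8))).
Simplifying, P(k+1) = 8(k + 1)/(7(k + 8)) = 8(k+1)/(7((k+1) + 7)),
which is the closed form with t = k+1.
This completes the induction.

P(t) = 8t/(7(t + 7))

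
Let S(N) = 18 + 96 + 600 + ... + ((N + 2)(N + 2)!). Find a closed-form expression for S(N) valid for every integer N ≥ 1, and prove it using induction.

We claim S(N) = (N + 3)! - 6 for all N ≥ 1.
When N = 1: S(1) = 18, and the closed form gives 18. They agree.
For the inductive step, assume it holds for an arbitrary i ≥ 1, so S(i) = (i + 3)! - 6.
Then S(i+1) = S(i) + ((i + 3)(i + 3)!) = ((i + 3)! - 6) + ((i + 3)(i + 3)!).
Simplifying, S(i+1) = ((i+1) + 3)! - 6,
which is the closed form with N = i+1.
This completes the induction.

S(N) = (N + 3)! - 6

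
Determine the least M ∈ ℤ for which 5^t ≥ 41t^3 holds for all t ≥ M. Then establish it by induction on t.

M = 6

At t = 5: 3125 < 5125, so the inequality fails and M ≥ 6. We prove 5^t ≥ 41t^3 for all t ≥ 6.
When t = 6: 5^t = 15625 and 41t^3 = 8856, so 15625 ≥ 8856.
Inductive step: assume the claim holds for t = m, so 5^m ≥ 41m^3.
Then 5^(m + 1) = 5·(5^m) ≥ 5·(41m^3).
Also, for m ≥ 6 we have 5·(41m^3) ≥ 41(m+1)^3, since 5 ≥ (1 + 1/m)^3 for all m ≥ 6.
Combining, 5^(m + 1) ≥ 41(m+1)^3.
This completes the induction.
Hence the smallest such M is 6.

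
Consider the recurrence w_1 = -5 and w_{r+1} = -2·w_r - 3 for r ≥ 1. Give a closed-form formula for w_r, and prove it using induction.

w_r = -(-2)^(r + 1) - 1

Computing the first terms: w_1 = -5, w_2 = 7, w_3 = -17. This suggests w_r = -(-2)^(r + 1) - 1.
Base case (r = 1): the formula gives -5 = -5 = w_1.
For the inductive step, assume it holds for an arbitrary p ≥ 1, so w_p = -(-2)^(p + 1) - 1.
Then w_{p+1} = -2·w_p - 3 = -2·(-(-2)^(p + 1) - 1) - 3 = -(-2)^(p + 2) - 1 = -(-2)^((p+1) + 1) - 1,
which is the claimed formula at r = p+1.
Hence, by induction on r, the claim holds for every r ≥ 1.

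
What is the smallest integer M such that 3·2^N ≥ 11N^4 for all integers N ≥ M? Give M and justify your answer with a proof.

At N = 18: 786432 < 1154736, so the inequality fails and M ≥ 19. We prove 3·2^N ≥ 11N^4 for all N ≥ 19.
For the base case N = 19: 3·2^N = 1572864 and 11N^4 = 1433531, so 1572864 ≥ 1433531.
For the inductive step, assume it holds for an arbitrary k ≥ 19, so 3·2^k ≥ 11k^4.
Then 3·2^(k + 1) = 2·(3·2^k) ≥ 2·(11k^4).
Also, for k ≥ 19 we have 2·(11k^4) ≥ 11(k+1)^4, since 2 ≥ (1 + 1/k)^4 for all k ≥ 19.
Combining, 3·2^(k + 1) ≥ 11(k+1)^4.
This completes the induction.
Hence the smallest such M is 19.

M = 19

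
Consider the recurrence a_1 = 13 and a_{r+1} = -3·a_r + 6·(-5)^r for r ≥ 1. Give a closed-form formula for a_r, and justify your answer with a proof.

a_r = -2(-3)^(r - 1) - 3(-5)^r

Computing the first terms: a_1 = 13, a_2 = -69, a_3 = 357. This suggests a_r = -2(-3)^(r - 1) - 3(-5)^r.
When r = 1: the formula gives 13 = 13 = a_1.
Inductive step: suppose the statement holds for some j ≥ 1, so a_j = -2(-3)^(j - 1) - 3(-5)^j.
Then a_{j+1} = -3·a_j + 6·(-5)^j = -3·(-2(-3)^(j - 1) - 3(-5)^j) + 6·(-5)^j = -2(-3)^j - 3(-5)^(j + 1) = -2(-3)^((j+1) - 1) - 3(-5)^(j+1),
which is the claimed formula at r = j+1.
By the principle of mathematical induction, the result holds for all r ≥ 1.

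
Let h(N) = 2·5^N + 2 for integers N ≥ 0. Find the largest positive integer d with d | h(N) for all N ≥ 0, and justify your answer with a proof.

d = 4

Computing the first values: h(0) = 4 and h(1) = 12; gcd(4, 12) = 4, so d ≤ 4.
We prove 4 | 2·5^N + 2 for all N ≥ 0 by induction on N.
When N = 0: h(0) = 4 = 4·(1), so 4 | h(0).
For the inductive step, assume it holds for an arbitrary m ≥ 0, i.e. 4 | h(m). Then
h(m+1) = 2·5^(m+1) + 2 = 5·(2·5^m + 2) - 8 = 5·h(m) - 8. The first term is divisible by 4 by the inductive hypothesis, and -8 is divisible by 4. Hence 4 | h(m+1).
This completes the induction.
Therefore the largest such d is 4.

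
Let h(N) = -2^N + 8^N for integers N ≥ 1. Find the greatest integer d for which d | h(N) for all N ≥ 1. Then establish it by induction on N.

d = 6

Computing the first values: h(1) = 6 and h(2) = 60; gcd(6, 60) = 6, so d ≤ 6.
We prove 6 | -2^N + 8^N for all N ≥ 1 by induction on N.
Base case (N = 1): h(1) = 6 = 6·(1), so 6 | h(1).
For the inductive step, assume it holds for an arbitrary i ≥ 1, i.e. 6 | h(i). Then
8^{i+1} − 2^{i+1} = 8·8^i − 2·2^i = 8·(8^i − 2^i) + (6)·2^i. The first term is divisible by 6 by the inductive hypothesis, and the second term (6)·2^i is divisible by 6 since 6 | 6. Hence 6 | h(i+1).
This completes the induction.
Therefore the largest such d is 6.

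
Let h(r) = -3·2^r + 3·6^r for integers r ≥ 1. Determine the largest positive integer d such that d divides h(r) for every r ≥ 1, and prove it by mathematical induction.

Computing the first values: h(1) = 12 and h(2) = 96; gcd(12, 96) = 12, so d ≤ 12.
We prove 12 | -3·2^r + 3·6^r for all r ≥ 1 by induction on r.
Base case (r = 1): h(1) = 12 = 12·(1), so 12 | h(1).
Inductive step: suppose the statement holds for some j ≥ 1, i.e. 12 | h(j). Then
h(j+1) − 6·h(j) = (-3·2^(j+1) + 3·6^(j+1)) − 6·(-3·2^j + 3·6^j) = (-3)·2^j·(2 − 6) = (12)·2^j. Since 12 | h(j) by the inductive hypothesis, 12 | 6·h(j); and 12 | 12 since 12 = 12·1. Therefore 12 | h(j+1).
By the principle of mathematical induction, the result holds for all r ≥ 1.
Therefore the largest such d is 12.

d = 12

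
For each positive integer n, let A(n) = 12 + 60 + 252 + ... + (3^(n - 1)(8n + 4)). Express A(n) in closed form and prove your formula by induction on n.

A(n) = 4·3^n·n

We claim A(n) = 4·3^n·n for all n ≥ 1.
For the base case n = 1: A(1) = 12, and the closed form gives 12. They agree.
Suppose the result is true for n = j, so A(j) = 4·3^j·j.
Then A(j+1) = A(j) + (3^j(8j + 12)) = (4·3^j·j) + (3^j(8j + 12)).
Simplifying, A(j+1) = 12·3^j(j + 1) = 4·3^(j+1)·(j+1),
which is the closed form with n = j+1.
Hence, by induction on n, the claim holds for every n ≥ 1.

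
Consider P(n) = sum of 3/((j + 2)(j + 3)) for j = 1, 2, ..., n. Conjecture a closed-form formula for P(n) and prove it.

P(n) = n/(n + 3)

We claim P(n) = n/(n + 3) for all n ≥ 1.
When n = 1: P(1) = 1/4, and the closed form gives 1/4. They agree.
For the inductive step, assume it holds for an arbitrary j ≥ 1, so P(j) = j/(j + 3).
Then P(j+1) = P(j) + (3/((j + 3)(j + 4))) = (j/(j + 3)) + (3/((j + 3)(j + 4))).
Simplifying, P(j+1) = (j + 1)/(j + 4) = (j+1)/((j+1) + 3),
which is the closed form with n = j+1.
By induction, the statement is established for all n ≥ 1.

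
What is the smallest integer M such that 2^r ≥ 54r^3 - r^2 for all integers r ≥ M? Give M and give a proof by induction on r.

M = 19

At r = 18: 262144 < 314604, so the inequality fails and M ≥ 19. We prove 2^r ≥ 54r^3 - r^2 for all r ≥ 19.
Base case (r = 19): 2^r = 524288 and 54r^3 - r^2 = 370025, so 524288 ≥ 370025.
For the inductive step, assume it holds for an arbitrary m ≥ 19, so 2^m ≥ 54m^3 - m^2.
Then 2^(m + 1) = 2·(2^m) ≥ 2·(54m^3 - m^2).
Also, for m ≥ 19 we have 2·(54m^3 - m^2) ≥ 54(m+1)^3 - (m+1)^2, since 2·(54m^3 - m^2) − (54(m+1)^3 - (m+1)^2) = 54m^3 - 163m^2 - 160m - 53, which is nonnegative for all m ≥ 19.
Combining, 2^(m + 1) ≥ 54(m+1)^3 - (m+1)^2.
By the principle of mathematical induction, the result holds for all r ≥ 19.
Hence the smallest such M is 19.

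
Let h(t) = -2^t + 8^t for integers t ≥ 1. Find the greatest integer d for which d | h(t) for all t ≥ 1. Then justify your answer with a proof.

d = 6

Computing the first values: h(1) = 6 and h(2) = 60; gcd(6, 60) = 6, so d ≤ 6.
We prove 6 | -2^t + 8^t for all t ≥ 1 by induction on t.
Base step (t = 1): h(1) = 6 = 6·(1), so 6 | h(1).
Inductive step: assume the claim holds for t = r, i.e. 6 | h(r). Then
8^{r+1} − 2^{r+1} = 8·8^r − 2·2^r = 8·(8^r − 2^r) + (6)·2^r. The first term is divisible by 6 by the inductive hypothesis, and the second term (6)·2^r is divisible by 6 since 6 | 6. Hence 6 | h(r+1).
This completes the induction.
Therefore the largest such d is 6.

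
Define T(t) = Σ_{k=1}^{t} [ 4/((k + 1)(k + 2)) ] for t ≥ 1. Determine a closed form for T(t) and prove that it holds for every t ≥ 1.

We claim T(t) = 2t/(t + 2) for all t ≥ 1.
When t = 1: T(1) = 2/3, and the closed form gives 2/3. They agree.
Inductive step: assume the claim holds for t = k, so T(k) = 2k/(k + 2).
Then T(k+1) = T(k) + (4/((k + 2)(k + 3))) = (2k/(k + 2)) + (4/((k + 2)(k + 3))).
Simplifying, T(k+1) = 2(k + 1)/(k + 3) = 2(k+1)/((k+1) + 2),
which is the closed form with t = k+1.
By the principle of mathematical induction, the result holds for all t ≥ 1.

T(t) = 2t/(t + 2)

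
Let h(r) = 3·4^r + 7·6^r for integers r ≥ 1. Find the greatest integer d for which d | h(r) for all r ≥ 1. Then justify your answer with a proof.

Computing the first values: h(1) = 54 and h(2) = 300; gcd(54, 300) = 6, so d ≤ 6.
We prove 6 | 3·4^r + 7·6^r for all r ≥ 1 by induction on r.
Base step (r = 1): h(1) = 54 = 6·(9), so 6 | h(1).
Suppose the result is true for r = p, i.e. 6 | h(p). Then
h(p+1) − 6·h(p) = (3·4^(p+1) + 7·6^(p+1)) − 6·(3·4^p + 7·6^p) = (3)·4^p·(4 − 6) = (-6)·4^p. Since 6 | h(p) by the inductive hypothesis, 6 | 6·h(p); and 6 | -6 since -6 = 6·-1. Therefore 6 | h(p+1).
This completes the induction.
Therefore the largest such d is 6.

d = 6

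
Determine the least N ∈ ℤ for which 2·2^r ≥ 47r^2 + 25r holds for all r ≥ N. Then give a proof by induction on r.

At r = 11: 4096 < 5962, so the inequality fails and N ≥ 12. We prove 2·2^r ≥ 47r^2 + 25r for all r ≥ 12.
Base step (r = 12): 2·2^r = 8192 and 47r^2 + 25r = 7068, so 8192 ≥ 7068.
Inductive step: suppose the statement holds for some m ≥ 12, so 2·2^m ≥ 47m^2 + 25m.
Then 2·2^(m + 1) = 2·(2·2^m) ≥ 2·(47m^2 + 25m).
Also, for m ≥ 12 we have 2·(47m^2 + 25m) ≥ 47(m+1)^2 + 25(m+1), since 2·(47m^2 + 25m) − (47(m+1)^2 + 25(m+1)) = 47m^2 - 69m - 72, which is nonnegative for all m ≥ 12.
Combining, 2·2^(m + 1) ≥ 47(m+1)^2 + 25(m+1).
This completes the induction.
Hence the smallest such N is 12.

N = 12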